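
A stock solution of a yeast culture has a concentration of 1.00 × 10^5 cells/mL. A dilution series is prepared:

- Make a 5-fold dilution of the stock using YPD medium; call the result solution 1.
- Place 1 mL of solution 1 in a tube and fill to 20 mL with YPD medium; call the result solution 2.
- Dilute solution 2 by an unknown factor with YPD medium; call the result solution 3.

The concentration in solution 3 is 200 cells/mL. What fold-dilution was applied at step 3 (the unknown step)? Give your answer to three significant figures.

5.00-fold

Step 1: 5-fold → factor 5
Step 2: 1 mL brought to 20 mL → factor 20/1 = 20
Step 3: unknown factor x
Product of known-step factors = 100
Overall factor = 1.00 × 10^5 cells/mL / (200 cells/mL) = 500
x = 500 / 100 = 5.00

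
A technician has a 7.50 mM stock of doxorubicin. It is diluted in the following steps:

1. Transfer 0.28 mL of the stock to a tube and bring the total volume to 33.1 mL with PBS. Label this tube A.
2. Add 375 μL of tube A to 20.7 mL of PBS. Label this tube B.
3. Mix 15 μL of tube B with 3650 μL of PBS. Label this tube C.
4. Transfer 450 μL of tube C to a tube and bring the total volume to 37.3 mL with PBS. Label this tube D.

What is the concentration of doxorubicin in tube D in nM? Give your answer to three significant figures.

Step 1: 0.28 mL brought to 33.1 mL → factor 33.1/0.28 = 118.21
Step 2: 375 μL + 20.7 mL = 21075 μL total → factor 21075/375 = 56.2
Step 3: 15 μL + 3650 μL = 3665 μL total → factor 3665/15 = 244.33
Step 4: 450 μL brought to 37.3 mL → factor 37300/450 = 82.889
Overall dilution factor = 118.21 × 56.2 × 244.33 × 82.889 = 1.3455 × 10^8
Final = 7.50 mM / 1.3455 × 10^8 = 5.574 × 10^-8 mM = 0.0557 nM

0.0557 nM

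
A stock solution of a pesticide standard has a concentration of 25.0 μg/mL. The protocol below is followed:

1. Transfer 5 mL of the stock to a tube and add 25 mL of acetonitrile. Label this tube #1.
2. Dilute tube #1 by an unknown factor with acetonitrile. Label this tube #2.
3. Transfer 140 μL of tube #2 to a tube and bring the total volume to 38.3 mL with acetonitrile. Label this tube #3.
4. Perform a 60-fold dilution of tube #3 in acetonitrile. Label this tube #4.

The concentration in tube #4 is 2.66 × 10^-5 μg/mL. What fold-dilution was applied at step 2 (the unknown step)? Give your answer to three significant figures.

9.54-fold

Step 1: 5 mL + 25 mL = 30 mL total → factor 30/5 = 6
Step 2: unknown factor x
Step 3: 140 μL brought to 38.3 mL → factor 38300/140 = 273.57
Step 4: 60-fold → factor 60
Product of known-step factors = 98486
Overall factor = 25.0 μg/mL / (2.66 × 10^-5 μg/mL) = 9.3985 × 10^5
x = 9.3985 × 10^5 / 98486 = 9.54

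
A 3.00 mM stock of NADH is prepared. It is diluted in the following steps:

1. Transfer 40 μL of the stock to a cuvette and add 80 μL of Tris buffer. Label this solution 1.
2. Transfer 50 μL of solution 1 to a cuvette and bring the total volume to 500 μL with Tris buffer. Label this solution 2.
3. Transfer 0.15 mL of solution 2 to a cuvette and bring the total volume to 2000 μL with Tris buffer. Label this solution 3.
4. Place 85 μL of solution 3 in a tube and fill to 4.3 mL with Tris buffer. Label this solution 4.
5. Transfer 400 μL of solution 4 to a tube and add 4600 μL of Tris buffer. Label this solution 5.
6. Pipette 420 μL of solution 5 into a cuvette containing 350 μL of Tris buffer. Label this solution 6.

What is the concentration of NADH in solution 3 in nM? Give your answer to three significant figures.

7.50 × 10^3 nM

Step 1: 40 μL + 80 μL = 120 μL total → factor 120/40 = 3
Step 2: 50 μL brought to 500 μL → factor 500/50 = 10
Step 3: 0.15 mL brought to 2000 μL → factor 2/0.15 = 13.333
Dilution factor through solution 3 = 3 × 10 × 13.333 = 400
[solution 3] = 3.00 mM / 400 = 0.007500 mM = 7.50 × 10^3 nM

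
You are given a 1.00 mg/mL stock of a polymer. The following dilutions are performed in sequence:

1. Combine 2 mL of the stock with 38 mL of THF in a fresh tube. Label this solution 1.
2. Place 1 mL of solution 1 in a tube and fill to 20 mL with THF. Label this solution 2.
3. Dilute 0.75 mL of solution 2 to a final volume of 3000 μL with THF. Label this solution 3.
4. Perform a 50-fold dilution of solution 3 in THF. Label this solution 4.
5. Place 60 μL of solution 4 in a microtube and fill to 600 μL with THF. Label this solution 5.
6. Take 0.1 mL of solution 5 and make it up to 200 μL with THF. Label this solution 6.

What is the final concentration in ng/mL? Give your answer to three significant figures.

Step 1: 2 mL + 38 mL = 40 mL total → factor 40/2 = 20
Step 2: 1 mL brought to 20 mL → factor 20/1 = 20
Step 3: 0.75 mL brought to 3000 μL → factor 3/0.75 = 4
Step 4: 50-fold → factor 50
Step 5: 60 μL brought to 600 μL → factor 600/60 = 10
Step 6: 0.1 mL brought to 200 μL → factor 0.2/0.1 = 2
Overall dilution factor = 20 × 20 × 4 × 50 × 10 × 2 = 1.6 × 10^6
Final = 1.00 mg/mL / 1.6 × 10^6 = 6.250 × 10^-7 mg/mL = 0.625 ng/mL

0.625 ng/mL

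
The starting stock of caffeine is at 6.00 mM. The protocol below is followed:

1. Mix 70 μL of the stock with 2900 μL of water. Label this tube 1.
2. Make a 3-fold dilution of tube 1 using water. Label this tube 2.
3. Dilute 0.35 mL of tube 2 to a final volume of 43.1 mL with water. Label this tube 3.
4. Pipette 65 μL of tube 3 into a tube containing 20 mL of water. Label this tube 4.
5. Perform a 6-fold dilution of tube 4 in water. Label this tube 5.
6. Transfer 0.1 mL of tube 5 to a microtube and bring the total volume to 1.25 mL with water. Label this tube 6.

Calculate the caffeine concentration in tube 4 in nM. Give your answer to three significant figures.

Step 1: 70 μL + 2900 μL = 2970 μL total → factor 2970/70 = 42.429
Step 2: 3-fold → factor 3
Step 3: 0.35 mL brought to 43.1 mL → factor 43.1/0.35 = 123.14
Step 4: 65 μL + 20 mL = 20065 μL total → factor 20065/65 = 308.69
Dilution factor through tube 4 = 42.429 × 3 × 123.14 × 308.69 = 4.8385 × 10^6
[tube 4] = 6.00 mM / 4.8385 × 10^6 = 1.240 × 10^-6 mM = 1.24 nM

1.24 nM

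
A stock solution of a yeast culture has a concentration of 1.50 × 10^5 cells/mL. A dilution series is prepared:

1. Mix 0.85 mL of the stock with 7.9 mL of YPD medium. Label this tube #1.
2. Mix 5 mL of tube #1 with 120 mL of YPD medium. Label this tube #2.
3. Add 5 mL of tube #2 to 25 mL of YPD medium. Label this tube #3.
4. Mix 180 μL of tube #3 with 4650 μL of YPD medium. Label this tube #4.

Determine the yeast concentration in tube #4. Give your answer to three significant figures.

Step 1: 0.85 mL + 7.9 mL = 8.75 mL total → factor 8.75/0.85 = 10.294
Step 2: 5 mL + 120 mL = 125 mL total → factor 125/5 = 25
Step 3: 5 mL + 25 mL = 30 mL total → factor 30/5 = 6
Step 4: 180 μL + 4650 μL = 4830 μL total → factor 4830/180 = 26.833
Overall dilution factor = 10.294 × 25 × 6 × 26.833 = 41434
Final = 1.50 × 10^5 cells/mL / 41434 = 3.62 cells/mL

3.62 cells/mL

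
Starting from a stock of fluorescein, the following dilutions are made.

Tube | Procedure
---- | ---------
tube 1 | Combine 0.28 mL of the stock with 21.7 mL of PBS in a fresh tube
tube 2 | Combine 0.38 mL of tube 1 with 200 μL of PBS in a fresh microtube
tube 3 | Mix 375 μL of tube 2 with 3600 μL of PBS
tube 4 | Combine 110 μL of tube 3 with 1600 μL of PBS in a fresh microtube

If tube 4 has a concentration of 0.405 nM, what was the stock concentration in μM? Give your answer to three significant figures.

Step 1: 0.28 mL + 21.7 mL = 21.98 mL total → factor 21.98/0.28 = 78.5
Step 2: 0.38 mL + 200 μL = 0.58 mL total → factor 0.58/0.38 = 1.5263
Step 3: 375 μL + 3600 μL = 3975 μL total → factor 3975/375 = 10.6
Step 4: 110 μL + 1600 μL = 1710 μL total → factor 1710/110 = 15.545
Overall dilution factor = 78.5 × 1.5263 × 10.6 × 15.545 = 19743
Stock = 0.405 nM × 19743 = 7996 nM = 8.00 μM

8.00 μM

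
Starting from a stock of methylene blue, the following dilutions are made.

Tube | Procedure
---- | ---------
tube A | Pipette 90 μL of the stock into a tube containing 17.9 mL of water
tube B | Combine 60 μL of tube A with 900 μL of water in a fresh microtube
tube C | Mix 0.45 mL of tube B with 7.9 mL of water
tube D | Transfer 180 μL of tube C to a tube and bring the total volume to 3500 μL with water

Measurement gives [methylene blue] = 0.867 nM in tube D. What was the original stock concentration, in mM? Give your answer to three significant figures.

Step 1: 90 μL + 17.9 mL = 17990 μL total → factor 17990/90 = 199.89
Step 2: 60 μL + 900 μL = 960 μL total → factor 960/60 = 16
Step 3: 0.45 mL + 7.9 mL = 8.35 mL total → factor 8.35/0.45 = 18.556
Step 4: 180 μL brought to 3500 μL → factor 3500/180 = 19.444
Overall dilution factor = 199.89 × 16 × 18.556 × 19.444 = 1.1539 × 10^6
Stock = 0.867 nM × 1.1539 × 10^6 = 1.000 × 10^6 nM = 1.00 mM

1.00 mM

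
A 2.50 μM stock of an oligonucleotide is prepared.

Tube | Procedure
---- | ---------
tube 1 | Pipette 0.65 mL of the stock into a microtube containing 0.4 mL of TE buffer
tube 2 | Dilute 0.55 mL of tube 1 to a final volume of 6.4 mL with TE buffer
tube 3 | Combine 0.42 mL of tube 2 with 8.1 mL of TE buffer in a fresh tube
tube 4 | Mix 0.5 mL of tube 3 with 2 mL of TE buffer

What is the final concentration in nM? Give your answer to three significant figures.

1.31 nM

Step 1: 0.65 mL + 0.4 mL = 1.05 mL total → factor 1.05/0.65 = 1.6154
Step 2: 0.55 mL brought to 6.4 mL → factor 6.4/0.55 = 11.636
Step 3: 0.42 mL + 8.1 mL = 8.52 mL total → factor 8.52/0.42 = 20.286
Step 4: 0.5 mL + 2 mL = 2.5 mL total → factor 2.5/0.5 = 5
Overall dilution factor = 1.6154 × 11.636 × 20.286 × 5 = 1906.6
Final = 2.50 μM / 1906.6 = 0.001311 μM = 1.31 nM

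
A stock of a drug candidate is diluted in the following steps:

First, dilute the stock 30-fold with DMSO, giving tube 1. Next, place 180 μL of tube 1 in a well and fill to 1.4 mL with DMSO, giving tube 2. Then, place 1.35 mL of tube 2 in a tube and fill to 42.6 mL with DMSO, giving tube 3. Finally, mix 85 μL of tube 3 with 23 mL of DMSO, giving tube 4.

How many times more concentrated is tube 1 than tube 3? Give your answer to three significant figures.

245

Step 1: 30-fold → factor 30
Step 2: 180 μL brought to 1.4 mL → factor 1400/180 = 7.7778
Step 3: 1.35 mL brought to 42.6 mL → factor 42.6/1.35 = 31.556
Dilution factor to tube 1 = 30; to tube 3 = 7363
[tube 1]/[tube 3] = (factor to tube 3)/(factor to tube 1) = 7363/30 = 245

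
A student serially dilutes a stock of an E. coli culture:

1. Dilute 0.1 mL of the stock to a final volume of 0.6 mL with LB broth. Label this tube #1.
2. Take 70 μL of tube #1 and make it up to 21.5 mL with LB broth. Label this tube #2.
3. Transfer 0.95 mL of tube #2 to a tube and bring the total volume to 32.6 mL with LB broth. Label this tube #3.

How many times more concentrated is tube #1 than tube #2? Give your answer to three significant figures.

307

Step 1: 0.1 mL brought to 0.6 mL → factor 0.6/0.1 = 6
Step 2: 70 μL brought to 21.5 mL → factor 21500/70 = 307.14
Dilution factor to tube #1 = 6; to tube #2 = 1842.9
[tube #1]/[tube #2] = (factor to tube #2)/(factor to tube #1) = 1842.9/6 = 307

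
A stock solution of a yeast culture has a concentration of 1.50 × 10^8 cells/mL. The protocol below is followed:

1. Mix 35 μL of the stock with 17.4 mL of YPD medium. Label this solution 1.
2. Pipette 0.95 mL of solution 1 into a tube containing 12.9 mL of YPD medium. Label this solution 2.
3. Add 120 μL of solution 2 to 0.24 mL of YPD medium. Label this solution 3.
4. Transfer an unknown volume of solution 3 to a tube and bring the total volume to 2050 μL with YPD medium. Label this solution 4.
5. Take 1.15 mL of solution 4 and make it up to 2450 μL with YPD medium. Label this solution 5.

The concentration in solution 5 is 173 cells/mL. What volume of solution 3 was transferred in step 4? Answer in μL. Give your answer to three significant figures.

110 μL

Step 1: 35 μL + 17.4 mL = 17435 μL total → factor 17435/35 = 498.14
Step 2: 0.95 mL + 12.9 mL = 13.85 mL total → factor 13.85/0.95 = 14.579
Step 3: 120 μL + 0.24 mL = 360 μL total → factor 360/120 = 3
Step 4: v brought to 2050 μL → factor = 2050 μL/v
Step 5: 1.15 mL brought to 2450 μL → factor 2.45/1.15 = 2.1304
Product of known-step factors = 46416
Overall factor = 1.50 × 10^8 cells/mL / (173 cells/mL) = 8.6705 × 10^5
Step-4 factor = 8.6705 × 10^5 / 46416 = 18.68
v = 2050 μL / 18.68 = 110 μL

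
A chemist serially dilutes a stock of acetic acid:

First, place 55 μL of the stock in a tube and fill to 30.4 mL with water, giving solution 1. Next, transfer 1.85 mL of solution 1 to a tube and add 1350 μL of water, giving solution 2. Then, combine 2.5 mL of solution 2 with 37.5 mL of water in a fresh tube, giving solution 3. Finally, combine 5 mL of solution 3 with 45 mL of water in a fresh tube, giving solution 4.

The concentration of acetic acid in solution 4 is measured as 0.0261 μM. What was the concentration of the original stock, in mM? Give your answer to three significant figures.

Step 1: 55 μL brought to 30.4 mL → factor 30400/55 = 552.73
Step 2: 1.85 mL + 1350 μL = 3.2 mL total → factor 3.2/1.85 = 1.7297
Step 3: 2.5 mL + 37.5 mL = 40 mL total → factor 40/2.5 = 16
Step 4: 5 mL + 45 mL = 50 mL total → factor 50/5 = 10
Overall dilution factor = 552.73 × 1.7297 × 16 × 10 = 1.5297 × 10^5
Stock = 0.0261 μM × 1.5297 × 10^5 = 3993 μM = 3.99 mM

3.99 mM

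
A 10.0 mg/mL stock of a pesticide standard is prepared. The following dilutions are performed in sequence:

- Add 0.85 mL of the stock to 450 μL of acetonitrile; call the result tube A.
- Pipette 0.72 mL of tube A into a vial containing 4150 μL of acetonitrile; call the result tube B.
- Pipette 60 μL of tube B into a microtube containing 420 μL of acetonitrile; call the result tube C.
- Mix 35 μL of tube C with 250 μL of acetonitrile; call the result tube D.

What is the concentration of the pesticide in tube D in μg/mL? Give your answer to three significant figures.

14.8 μg/mL

Step 1: 0.85 mL + 450 μL = 1.3 mL total → factor 1.3/0.85 = 1.5294
Step 2: 0.72 mL + 4150 μL = 4.87 mL total → factor 4.87/0.72 = 6.7639
Step 3: 60 μL + 420 μL = 480 μL total → factor 480/60 = 8
Step 4: 35 μL + 250 μL = 285 μL total → factor 285/35 = 8.1429
Overall dilution factor = 1.5294 × 6.7639 × 8 × 8.1429 = 673.89
Final = 10.0 mg/mL / 673.89 = 0.01484 mg/mL = 14.8 μg/mL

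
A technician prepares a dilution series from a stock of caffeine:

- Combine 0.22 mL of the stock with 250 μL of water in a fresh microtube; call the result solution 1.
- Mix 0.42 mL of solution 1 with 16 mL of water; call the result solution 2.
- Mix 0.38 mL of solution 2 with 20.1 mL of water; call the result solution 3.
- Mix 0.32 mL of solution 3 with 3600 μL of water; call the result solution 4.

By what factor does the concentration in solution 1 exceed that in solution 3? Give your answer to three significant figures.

2.11 × 10^3

Step 1: 0.22 mL + 250 μL = 0.47 mL total → factor 0.47/0.22 = 2.1364
Step 2: 0.42 mL + 16 mL = 16.42 mL total → factor 16.42/0.42 = 39.095
Step 3: 0.38 mL + 20.1 mL = 20.48 mL total → factor 20.48/0.38 = 53.895
Dilution factor to solution 1 = 2.1364; to solution 3 = 4501.4
[solution 1]/[solution 3] = (factor to solution 3)/(factor to solution 1) = 4501.4/2.1364 = 2.11 × 10^3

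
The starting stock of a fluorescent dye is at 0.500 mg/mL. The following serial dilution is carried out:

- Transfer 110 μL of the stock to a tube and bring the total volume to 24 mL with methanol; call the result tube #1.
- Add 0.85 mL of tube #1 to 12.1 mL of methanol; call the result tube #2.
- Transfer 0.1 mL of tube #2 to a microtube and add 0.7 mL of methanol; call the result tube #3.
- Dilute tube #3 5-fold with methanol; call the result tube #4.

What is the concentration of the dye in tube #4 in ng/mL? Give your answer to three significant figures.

Step 1: 110 μL brought to 24 mL → factor 24000/110 = 218.18
Step 2: 0.85 mL + 12.1 mL = 12.95 mL total → factor 12.95/0.85 = 15.235
Step 3: 0.1 mL + 0.7 mL = 0.8 mL total → factor 0.8/0.1 = 8
Step 4: 5-fold → factor 5
Overall dilution factor = 218.18 × 15.235 × 8 × 5 = 1.3296 × 10^5
Final = 0.500 mg/mL / 1.3296 × 10^5 = 3.760 × 10^-6 mg/mL = 3.76 ng/mL

3.76 ng/mL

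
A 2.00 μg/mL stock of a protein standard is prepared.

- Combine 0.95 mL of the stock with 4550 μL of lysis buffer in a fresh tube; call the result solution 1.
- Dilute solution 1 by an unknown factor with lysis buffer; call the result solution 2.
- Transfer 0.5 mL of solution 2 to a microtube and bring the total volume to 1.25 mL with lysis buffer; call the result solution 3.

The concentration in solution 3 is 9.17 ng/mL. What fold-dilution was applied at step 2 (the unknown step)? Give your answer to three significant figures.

15.1-fold

Step 1: 0.95 mL + 4550 μL = 5.5 mL total → factor 5.5/0.95 = 5.7895
Step 2: unknown factor x
Step 3: 0.5 mL brought to 1.25 mL → factor 1.25/0.5 = 2.5
Product of known-step factors = 14.474
Overall factor = 2.00 μg/mL / (9.17 ng/mL) = 218.1
x = 218.1 / 14.474 = 15.1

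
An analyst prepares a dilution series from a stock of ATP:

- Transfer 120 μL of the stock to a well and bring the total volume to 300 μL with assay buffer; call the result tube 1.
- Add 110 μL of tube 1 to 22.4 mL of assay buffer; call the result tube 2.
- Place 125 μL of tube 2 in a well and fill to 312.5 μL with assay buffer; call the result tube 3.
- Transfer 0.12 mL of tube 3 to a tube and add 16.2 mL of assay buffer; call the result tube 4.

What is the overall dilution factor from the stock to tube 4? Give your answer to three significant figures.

Step 1: 120 μL brought to 300 μL → factor 300/120 = 2.5
Step 2: 110 μL + 22.4 mL = 22510 μL total → factor 22510/110 = 204.64
Step 3: 125 μL brought to 312.5 μL → factor 312.5/125 = 2.5
Step 4: 0.12 mL + 16.2 mL = 16.32 mL total → factor 16.32/0.12 = 136
Overall dilution factor = 2.5 × 204.64 × 2.5 × 136 = 1.7394 × 10^5

1.74 × 10^5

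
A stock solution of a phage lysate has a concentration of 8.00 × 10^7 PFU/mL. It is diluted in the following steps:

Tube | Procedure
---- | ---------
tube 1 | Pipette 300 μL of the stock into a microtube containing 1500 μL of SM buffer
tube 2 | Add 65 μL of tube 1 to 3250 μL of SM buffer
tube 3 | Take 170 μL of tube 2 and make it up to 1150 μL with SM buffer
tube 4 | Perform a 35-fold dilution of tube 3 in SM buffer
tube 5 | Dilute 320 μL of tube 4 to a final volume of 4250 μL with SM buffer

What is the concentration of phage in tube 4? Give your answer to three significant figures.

Step 1: 300 μL + 1500 μL = 1800 μL total → factor 1800/300 = 6
Step 2: 65 μL + 3250 μL = 3315 μL total → factor 3315/65 = 51
Step 3: 170 μL brought to 1150 μL → factor 1150/170 = 6.7647
Step 4: 35-fold → factor 35
Dilution factor through tube 4 = 6 × 51 × 6.7647 × 35 = 72450
[tube 4] = 8.00 × 10^7 PFU/mL / 72450 = 1.10 × 10^3 PFU/mL

1.10 × 10^3 PFU/mL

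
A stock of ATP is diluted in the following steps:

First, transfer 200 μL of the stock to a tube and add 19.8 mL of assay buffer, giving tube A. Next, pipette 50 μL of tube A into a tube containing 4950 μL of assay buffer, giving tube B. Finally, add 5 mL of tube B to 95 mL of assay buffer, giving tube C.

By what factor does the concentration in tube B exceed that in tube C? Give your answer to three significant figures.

Step 1: 200 μL + 19.8 mL = 20000 μL total → factor 20000/200 = 100
Step 2: 50 μL + 4950 μL = 5000 μL total → factor 5000/50 = 100
Step 3: 5 mL + 95 mL = 100 mL total → factor 100/5 = 20
Dilution factor to tube B = 10000; to tube C = 2 × 10^5
[tube B]/[tube C] = (factor to tube C)/(factor to tube B) = 2 × 10^5/10000 = 20.0

20.0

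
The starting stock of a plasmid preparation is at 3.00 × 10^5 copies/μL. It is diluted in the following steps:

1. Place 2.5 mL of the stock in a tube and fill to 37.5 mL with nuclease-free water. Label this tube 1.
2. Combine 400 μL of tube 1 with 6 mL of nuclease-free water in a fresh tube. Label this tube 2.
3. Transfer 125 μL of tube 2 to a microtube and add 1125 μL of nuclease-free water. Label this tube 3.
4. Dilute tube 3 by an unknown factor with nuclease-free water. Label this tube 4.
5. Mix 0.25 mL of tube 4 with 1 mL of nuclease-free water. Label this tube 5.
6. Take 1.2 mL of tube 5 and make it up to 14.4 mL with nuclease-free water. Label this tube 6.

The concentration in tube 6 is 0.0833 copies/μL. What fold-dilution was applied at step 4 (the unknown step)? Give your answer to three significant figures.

25.0-fold

Step 1: 2.5 mL brought to 37.5 mL → factor 37.5/2.5 = 15
Step 2: 400 μL + 6 mL = 6400 μL total → factor 6400/400 = 16
Step 3: 125 μL + 1125 μL = 1250 μL total → factor 1250/125 = 10
Step 4: unknown factor x
Step 5: 0.25 mL + 1 mL = 1.25 mL total → factor 1.25/0.25 = 5
Step 6: 1.2 mL brought to 14.4 mL → factor 14.4/1.2 = 12
Product of known-step factors = 1.44 × 10^5
Overall factor = 3.00 × 10^5 copies/μL / (0.0833 copies/μL) = 3.6014 × 10^6
x = 3.6014 × 10^6 / 1.44 × 10^5 = 25.0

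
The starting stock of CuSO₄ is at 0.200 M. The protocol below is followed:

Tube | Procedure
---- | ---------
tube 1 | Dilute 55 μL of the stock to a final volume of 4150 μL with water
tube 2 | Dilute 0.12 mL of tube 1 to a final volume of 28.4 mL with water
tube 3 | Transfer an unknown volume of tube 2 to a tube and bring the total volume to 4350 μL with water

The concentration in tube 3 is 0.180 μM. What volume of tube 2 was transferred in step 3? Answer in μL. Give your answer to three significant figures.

Step 1: 55 μL brought to 4150 μL → factor 4150/55 = 75.455
Step 2: 0.12 mL brought to 28.4 mL → factor 28.4/0.12 = 236.67
Step 3: v brought to 4350 μL → factor = 4350 μL/v
Product of known-step factors = 17858
Overall factor = 0.200 M / (0.180 μM) = 1.1111 × 10^6
Step-3 factor = 1.1111 × 10^6 / 17858 = 62.221
v = 4350 μL / 62.221 = 69.9 μL

69.9 μL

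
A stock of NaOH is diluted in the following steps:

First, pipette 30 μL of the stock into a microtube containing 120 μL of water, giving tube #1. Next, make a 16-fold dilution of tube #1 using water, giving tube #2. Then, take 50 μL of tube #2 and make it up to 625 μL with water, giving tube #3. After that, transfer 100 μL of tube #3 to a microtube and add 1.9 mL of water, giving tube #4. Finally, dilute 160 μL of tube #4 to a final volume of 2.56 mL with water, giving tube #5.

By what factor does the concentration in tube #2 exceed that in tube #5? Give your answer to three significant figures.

4.00 × 10^3

Step 1: 30 μL + 120 μL = 150 μL total → factor 150/30 = 5
Step 2: 16-fold → factor 16
Step 3: 50 μL brought to 625 μL → factor 625/50 = 12.5
Step 4: 100 μL + 1.9 mL = 2000 μL total → factor 2000/100 = 20
Step 5: 160 μL brought to 2.56 mL → factor 2560/160 = 16
Dilution factor to tube #2 = 80; to tube #5 = 3.2 × 10^5
[tube #2]/[tube #5] = (factor to tube #5)/(factor to tube #2) = 3.2 × 10^5/80 = 4.00 × 10^3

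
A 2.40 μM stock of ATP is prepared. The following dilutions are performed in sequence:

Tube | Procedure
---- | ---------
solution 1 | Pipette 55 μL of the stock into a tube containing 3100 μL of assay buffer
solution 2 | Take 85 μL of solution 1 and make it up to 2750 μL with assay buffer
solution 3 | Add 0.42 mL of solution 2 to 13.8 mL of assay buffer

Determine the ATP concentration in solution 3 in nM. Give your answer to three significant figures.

0.0382 nM

Step 1: 55 μL + 3100 μL = 3155 μL total → factor 3155/55 = 57.364
Step 2: 85 μL brought to 2750 μL → factor 2750/85 = 32.353
Step 3: 0.42 mL + 13.8 mL = 14.22 mL total → factor 14.22/0.42 = 33.857
Overall dilution factor = 57.364 × 32.353 × 33.857 = 62835
Final = 2.40 μM / 62835 = 3.820 × 10^-5 μM = 0.0382 nM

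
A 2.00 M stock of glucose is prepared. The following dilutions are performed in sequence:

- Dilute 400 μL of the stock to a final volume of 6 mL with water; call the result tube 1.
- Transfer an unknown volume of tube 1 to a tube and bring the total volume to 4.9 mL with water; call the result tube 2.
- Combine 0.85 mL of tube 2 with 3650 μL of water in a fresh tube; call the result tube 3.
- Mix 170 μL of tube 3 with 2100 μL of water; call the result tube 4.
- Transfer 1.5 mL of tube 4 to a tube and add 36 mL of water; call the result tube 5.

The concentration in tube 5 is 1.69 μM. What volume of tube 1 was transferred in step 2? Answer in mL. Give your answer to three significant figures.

0.110 mL

Step 1: 400 μL brought to 6 mL → factor 6000/400 = 15
Step 2: v brought to 4.9 mL → factor = 4.9 mL/v
Step 3: 0.85 mL + 3650 μL = 4.5 mL total → factor 4.5/0.85 = 5.2941
Step 4: 170 μL + 2100 μL = 2270 μL total → factor 2270/170 = 13.353
Step 5: 1.5 mL + 36 mL = 37.5 mL total → factor 37.5/1.5 = 25
Product of known-step factors = 26510
Overall factor = 2.00 M / (1.69 μM) = 1.1834 × 10^6
Step-2 factor = 1.1834 × 10^6 / 26510 = 44.642
v = 4.9 mL / 44.642 = 0.110 mL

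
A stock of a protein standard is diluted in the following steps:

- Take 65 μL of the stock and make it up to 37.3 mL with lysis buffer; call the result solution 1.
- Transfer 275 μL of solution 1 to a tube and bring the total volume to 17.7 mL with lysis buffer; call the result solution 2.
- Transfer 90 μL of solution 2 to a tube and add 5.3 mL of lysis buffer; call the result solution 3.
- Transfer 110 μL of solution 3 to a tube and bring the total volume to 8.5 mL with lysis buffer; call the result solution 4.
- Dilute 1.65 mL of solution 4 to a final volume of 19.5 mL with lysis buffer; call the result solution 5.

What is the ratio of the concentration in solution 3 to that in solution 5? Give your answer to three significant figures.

Step 1: 65 μL brought to 37.3 mL → factor 37300/65 = 573.85
Step 2: 275 μL brought to 17.7 mL → factor 17700/275 = 64.364
Step 3: 90 μL + 5.3 mL = 5390 μL total → factor 5390/90 = 59.889
Step 4: 110 μL brought to 8.5 mL → factor 8500/110 = 77.273
Step 5: 1.65 mL brought to 19.5 mL → factor 19.5/1.65 = 11.818
Dilution factor to solution 3 = 2.212 × 10^6; to solution 5 = 2.02 × 10^9
[solution 3]/[solution 5] = (factor to solution 5)/(factor to solution 3) = 2.02 × 10^9/2.212 × 10^6 = 913

913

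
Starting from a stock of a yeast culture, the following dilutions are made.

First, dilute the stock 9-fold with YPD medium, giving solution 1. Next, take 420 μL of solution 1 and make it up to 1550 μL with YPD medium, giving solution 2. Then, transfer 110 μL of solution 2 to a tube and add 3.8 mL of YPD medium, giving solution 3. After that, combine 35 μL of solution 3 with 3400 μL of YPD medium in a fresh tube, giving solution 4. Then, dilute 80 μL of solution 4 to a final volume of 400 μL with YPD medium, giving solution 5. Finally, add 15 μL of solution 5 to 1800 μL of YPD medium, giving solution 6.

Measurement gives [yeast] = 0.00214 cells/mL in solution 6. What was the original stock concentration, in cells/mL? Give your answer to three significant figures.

Step 1: 9-fold → factor 9
Step 2: 420 μL brought to 1550 μL → factor 1550/420 = 3.6905
Step 3: 110 μL + 3.8 mL = 3910 μL total → factor 3910/110 = 35.545
Step 4: 35 μL + 3400 μL = 3435 μL total → factor 3435/35 = 98.143
Step 5: 80 μL brought to 400 μL → factor 400/80 = 5
Step 6: 15 μL + 1800 μL = 1815 μL total → factor 1815/15 = 121
Overall dilution factor = 9 × 3.6905 × 35.545 × 98.143 × 5 × 121 = 7.0101 × 10^7
Stock = 0.00214 cells/mL × 7.0101 × 10^7 = 1.50 × 10^5 cells/mL

1.50 × 10^5 cells/mL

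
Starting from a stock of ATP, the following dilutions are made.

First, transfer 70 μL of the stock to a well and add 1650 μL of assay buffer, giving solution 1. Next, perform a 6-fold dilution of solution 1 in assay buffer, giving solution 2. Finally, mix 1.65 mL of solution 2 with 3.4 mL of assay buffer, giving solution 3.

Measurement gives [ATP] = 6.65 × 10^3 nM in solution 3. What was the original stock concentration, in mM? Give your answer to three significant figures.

Step 1: 70 μL + 1650 μL = 1720 μL total → factor 1720/70 = 24.571
Step 2: 6-fold → factor 6
Step 3: 1.65 mL + 3.4 mL = 5.05 mL total → factor 5.05/1.65 = 3.0606
Overall dilution factor = 24.571 × 6 × 3.0606 = 451.22
Stock = 6.65 × 10^3 nM × 451.22 = 3.001 × 10^6 nM = 3.00 mM

3.00 mM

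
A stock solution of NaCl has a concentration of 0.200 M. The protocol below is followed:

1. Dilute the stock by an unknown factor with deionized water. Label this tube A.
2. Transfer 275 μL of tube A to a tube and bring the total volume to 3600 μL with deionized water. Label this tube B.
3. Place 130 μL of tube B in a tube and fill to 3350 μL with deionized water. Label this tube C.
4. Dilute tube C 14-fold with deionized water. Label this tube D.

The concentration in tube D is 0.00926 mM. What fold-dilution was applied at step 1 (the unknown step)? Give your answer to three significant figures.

4.57-fold

Step 1: unknown factor x
Step 2: 275 μL brought to 3600 μL → factor 3600/275 = 13.091
Step 3: 130 μL brought to 3350 μL → factor 3350/130 = 25.769
Step 4: 14-fold → factor 14
Product of known-step factors = 4722.8
Overall factor = 0.200 M / (0.00926 mM) = 21598
x = 21598 / 4722.8 = 4.57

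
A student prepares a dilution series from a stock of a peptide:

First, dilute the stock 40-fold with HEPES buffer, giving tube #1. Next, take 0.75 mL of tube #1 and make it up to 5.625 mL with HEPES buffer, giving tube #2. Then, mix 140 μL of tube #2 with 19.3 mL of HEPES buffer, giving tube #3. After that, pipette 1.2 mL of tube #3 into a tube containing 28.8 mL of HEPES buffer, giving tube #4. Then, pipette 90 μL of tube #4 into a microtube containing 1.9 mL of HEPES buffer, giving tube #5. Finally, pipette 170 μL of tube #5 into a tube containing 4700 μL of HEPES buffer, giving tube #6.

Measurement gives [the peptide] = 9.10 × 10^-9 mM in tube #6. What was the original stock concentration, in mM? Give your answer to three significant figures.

6.00 mM

Step 1: 40-fold → factor 40
Step 2: 0.75 mL brought to 5.625 mL → factor 5.625/0.75 = 7.5
Step 3: 140 μL + 19.3 mL = 19440 μL total → factor 19440/140 = 138.86
Step 4: 1.2 mL + 28.8 mL = 30 mL total → factor 30/1.2 = 25
Step 5: 90 μL + 1.9 mL = 1990 μL total → factor 1990/90 = 22.111
Step 6: 170 μL + 4700 μL = 4870 μL total → factor 4870/170 = 28.647
Overall dilution factor = 40 × 7.5 × 138.86 × 25 × 22.111 × 28.647 = 6.5966 × 10^8
Stock = 9.10 × 10^-9 mM × 6.5966 × 10^8 = 6.00 mM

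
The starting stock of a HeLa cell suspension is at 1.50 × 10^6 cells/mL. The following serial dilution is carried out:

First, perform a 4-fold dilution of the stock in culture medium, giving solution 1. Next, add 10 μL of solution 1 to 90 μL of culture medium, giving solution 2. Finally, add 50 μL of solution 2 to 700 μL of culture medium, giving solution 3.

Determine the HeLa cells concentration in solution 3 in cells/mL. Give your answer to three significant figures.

Step 1: 4-fold → factor 4
Step 2: 10 μL + 90 μL = 100 μL total → factor 100/10 = 10
Step 3: 50 μL + 700 μL = 750 μL total → factor 750/50 = 15
Overall dilution factor = 4 × 10 × 15 = 600
Final = 1.50 × 10^6 cells/mL / 600 = 2.50 × 10^3 cells/mL

2.50 × 10^3 cells/mL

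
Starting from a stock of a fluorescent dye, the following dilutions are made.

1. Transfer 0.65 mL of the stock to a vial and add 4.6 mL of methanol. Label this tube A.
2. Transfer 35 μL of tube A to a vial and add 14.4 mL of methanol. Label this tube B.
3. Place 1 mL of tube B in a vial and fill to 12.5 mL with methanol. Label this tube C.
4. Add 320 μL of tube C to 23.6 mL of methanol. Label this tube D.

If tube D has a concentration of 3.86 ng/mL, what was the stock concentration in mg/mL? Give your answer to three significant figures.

Step 1: 0.65 mL + 4.6 mL = 5.25 mL total → factor 5.25/0.65 = 8.0769
Step 2: 35 μL + 14.4 mL = 14435 μL total → factor 14435/35 = 412.43
Step 3: 1 mL brought to 12.5 mL → factor 12.5/1 = 12.5
Step 4: 320 μL + 23.6 mL = 23920 μL total → factor 23920/320 = 74.75
Overall dilution factor = 8.0769 × 412.43 × 12.5 × 74.75 = 3.1125 × 10^6
Stock = 3.86 ng/mL × 3.1125 × 10^6 = 1.201 × 10^7 ng/mL = 12.0 mg/mL

12.0 mg/mL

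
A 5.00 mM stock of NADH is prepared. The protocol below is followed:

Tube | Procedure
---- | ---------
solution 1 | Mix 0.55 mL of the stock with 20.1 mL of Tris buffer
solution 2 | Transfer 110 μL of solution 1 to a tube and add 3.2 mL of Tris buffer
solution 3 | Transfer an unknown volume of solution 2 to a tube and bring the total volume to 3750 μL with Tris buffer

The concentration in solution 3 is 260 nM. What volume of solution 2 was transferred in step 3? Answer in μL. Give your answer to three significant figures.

220 μL

Step 1: 0.55 mL + 20.1 mL = 20.65 mL total → factor 20.65/0.55 = 37.545
Step 2: 110 μL + 3.2 mL = 3310 μL total → factor 3310/110 = 30.091
Step 3: v brought to 3750 μL → factor = 3750 μL/v
Product of known-step factors = 1129.8
Overall factor = 5.00 mM / (260 nM) = 19231
Step-3 factor = 19231 / 1129.8 = 17.022
v = 3750 μL / 17.022 = 220 μL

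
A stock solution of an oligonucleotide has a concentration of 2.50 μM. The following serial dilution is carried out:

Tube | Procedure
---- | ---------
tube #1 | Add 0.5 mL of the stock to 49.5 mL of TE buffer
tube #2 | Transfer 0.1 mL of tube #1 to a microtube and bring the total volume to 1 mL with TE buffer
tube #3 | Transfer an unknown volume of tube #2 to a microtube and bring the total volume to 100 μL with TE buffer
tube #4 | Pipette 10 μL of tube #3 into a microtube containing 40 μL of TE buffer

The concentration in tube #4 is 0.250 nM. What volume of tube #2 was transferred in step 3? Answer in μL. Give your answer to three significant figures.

Step 1: 0.5 mL + 49.5 mL = 50 mL total → factor 50/0.5 = 100
Step 2: 0.1 mL brought to 1 mL → factor 1/0.1 = 10
Step 3: v brought to 100 μL → factor = 100 μL/v
Step 4: 10 μL + 40 μL = 50 μL total → factor 50/10 = 5
Product of known-step factors = 5000
Overall factor = 2.50 μM / (0.250 nM) = 10000
Step-3 factor = 10000 / 5000 = 2
v = 100 μL / 2 = 50.0 μL

50.0 μL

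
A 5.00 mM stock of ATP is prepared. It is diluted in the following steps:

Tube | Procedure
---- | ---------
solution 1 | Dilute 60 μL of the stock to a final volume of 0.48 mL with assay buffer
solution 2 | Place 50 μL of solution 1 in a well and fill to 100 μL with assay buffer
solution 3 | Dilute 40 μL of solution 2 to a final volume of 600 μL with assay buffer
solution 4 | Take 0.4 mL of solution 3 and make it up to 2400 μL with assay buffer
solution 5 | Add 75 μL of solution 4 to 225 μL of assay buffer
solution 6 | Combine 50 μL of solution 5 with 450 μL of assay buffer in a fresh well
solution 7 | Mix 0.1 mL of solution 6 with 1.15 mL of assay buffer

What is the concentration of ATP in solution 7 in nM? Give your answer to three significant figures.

6.94 nM

Step 1: 60 μL brought to 0.48 mL → factor 480/60 = 8
Step 2: 50 μL brought to 100 μL → factor 100/50 = 2
Step 3: 40 μL brought to 600 μL → factor 600/40 = 15
Step 4: 0.4 mL brought to 2400 μL → factor 2.4/0.4 = 6
Step 5: 75 μL + 225 μL = 300 μL total → factor 300/75 = 4
Step 6: 50 μL + 450 μL = 500 μL total → factor 500/50 = 10
Step 7: 0.1 mL + 1.15 mL = 1.25 mL total → factor 1.25/0.1 = 12.5
Overall dilution factor = 8 × 2 × 15 × 6 × 4 × 10 × 12.5 = 7.2 × 10^5
Final = 5.00 mM / 7.2 × 10^5 = 6.944 × 10^-6 mM = 6.94 nM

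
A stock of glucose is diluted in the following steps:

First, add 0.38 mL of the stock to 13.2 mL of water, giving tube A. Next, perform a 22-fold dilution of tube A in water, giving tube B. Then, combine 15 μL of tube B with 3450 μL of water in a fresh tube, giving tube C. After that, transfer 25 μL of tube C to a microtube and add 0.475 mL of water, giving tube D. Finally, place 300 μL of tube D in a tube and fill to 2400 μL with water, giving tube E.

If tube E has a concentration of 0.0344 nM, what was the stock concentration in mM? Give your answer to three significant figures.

1.00 mM

Step 1: 0.38 mL + 13.2 mL = 13.58 mL total → factor 13.58/0.38 = 35.737
Step 2: 22-fold → factor 22
Step 3: 15 μL + 3450 μL = 3465 μL total → factor 3465/15 = 231
Step 4: 25 μL + 0.475 mL = 500 μL total → factor 500/25 = 20
Step 5: 300 μL brought to 2400 μL → factor 2400/300 = 8
Overall dilution factor = 35.737 × 22 × 231 × 20 × 8 = 2.9058 × 10^7
Stock = 0.0344 nM × 2.9058 × 10^7 = 9.996 × 10^5 nM = 1.00 mM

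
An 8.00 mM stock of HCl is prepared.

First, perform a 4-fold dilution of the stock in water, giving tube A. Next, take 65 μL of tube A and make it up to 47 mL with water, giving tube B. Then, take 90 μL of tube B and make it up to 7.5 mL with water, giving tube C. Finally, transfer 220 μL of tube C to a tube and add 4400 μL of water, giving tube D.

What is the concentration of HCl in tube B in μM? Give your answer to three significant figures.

2.77 μM

Step 1: 4-fold → factor 4
Step 2: 65 μL brought to 47 mL → factor 47000/65 = 723.08
Dilution factor through tube B = 4 × 723.08 = 2892.3
[tube B] = 8.00 mM / 2892.3 = 0.002766 mM = 2.77 μM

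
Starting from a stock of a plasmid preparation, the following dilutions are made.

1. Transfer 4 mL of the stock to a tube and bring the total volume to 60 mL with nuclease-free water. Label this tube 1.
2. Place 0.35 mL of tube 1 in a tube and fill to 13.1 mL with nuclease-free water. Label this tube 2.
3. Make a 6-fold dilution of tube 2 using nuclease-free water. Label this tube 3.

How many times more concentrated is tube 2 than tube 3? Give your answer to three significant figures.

Step 1: 4 mL brought to 60 mL → factor 60/4 = 15
Step 2: 0.35 mL brought to 13.1 mL → factor 13.1/0.35 = 37.429
Step 3: 6-fold → factor 6
Dilution factor to tube 2 = 561.43; to tube 3 = 3368.6
[tube 2]/[tube 3] = (factor to tube 3)/(factor to tube 2) = 3368.6/561.43 = 6.00

6.00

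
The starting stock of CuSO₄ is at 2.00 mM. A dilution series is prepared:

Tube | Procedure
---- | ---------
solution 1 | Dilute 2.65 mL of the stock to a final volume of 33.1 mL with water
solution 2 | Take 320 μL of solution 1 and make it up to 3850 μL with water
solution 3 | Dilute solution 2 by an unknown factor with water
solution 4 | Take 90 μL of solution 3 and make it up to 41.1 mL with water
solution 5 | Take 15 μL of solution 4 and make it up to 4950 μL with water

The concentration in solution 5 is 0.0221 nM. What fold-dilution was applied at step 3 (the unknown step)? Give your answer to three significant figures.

Step 1: 2.65 mL brought to 33.1 mL → factor 33.1/2.65 = 12.491
Step 2: 320 μL brought to 3850 μL → factor 3850/320 = 12.031
Step 3: unknown factor x
Step 4: 90 μL brought to 41.1 mL → factor 41100/90 = 456.67
Step 5: 15 μL brought to 4950 μL → factor 4950/15 = 330
Product of known-step factors = 2.2647 × 10^7
Overall factor = 2.00 mM / (0.0221 nM) = 9.0498 × 10^7
x = 9.0498 × 10^7 / 2.2647 × 10^7 = 4.00

4.00-fold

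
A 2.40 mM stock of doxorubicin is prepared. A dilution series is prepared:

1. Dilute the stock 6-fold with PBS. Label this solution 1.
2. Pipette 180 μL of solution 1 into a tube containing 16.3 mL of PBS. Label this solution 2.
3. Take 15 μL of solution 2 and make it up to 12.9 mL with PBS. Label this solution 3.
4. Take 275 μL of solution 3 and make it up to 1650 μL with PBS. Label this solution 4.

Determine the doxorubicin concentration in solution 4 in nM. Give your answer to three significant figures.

Step 1: 6-fold → factor 6
Step 2: 180 μL + 16.3 mL = 16480 μL total → factor 16480/180 = 91.556
Step 3: 15 μL brought to 12.9 mL → factor 12900/15 = 860
Step 4: 275 μL brought to 1650 μL → factor 1650/275 = 6
Overall dilution factor = 6 × 91.556 × 860 × 6 = 2.8346 × 10^6
Final = 2.40 mM / 2.8346 × 10^6 = 8.467 × 10^-7 mM = 0.847 nM

0.847 nM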